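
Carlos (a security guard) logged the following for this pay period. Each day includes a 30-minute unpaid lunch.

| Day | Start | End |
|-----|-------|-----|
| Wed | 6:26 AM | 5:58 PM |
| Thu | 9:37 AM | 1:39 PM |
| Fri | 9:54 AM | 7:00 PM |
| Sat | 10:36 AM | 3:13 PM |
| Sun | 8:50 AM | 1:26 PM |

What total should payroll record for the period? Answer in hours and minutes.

31 h 23 min

Wed: 6:26 AM–5:58 PM = 11 h 32 min; less 30 min break → 11 h 2 min
Thu: 9:37 AM–1:39 PM = 4 h 2 min; less 30 min break → 3 h 32 min
Fri: 9:54 AM–7:00 PM = 9 h 6 min; less 30 min break → 8 h 36 min
Sat: 10:36 AM–3:13 PM = 4 h 37 min; less 30 min break → 4 h 7 min
Sun: 8:50 AM–1:26 PM = 4 h 36 min; less 30 min break → 4 h 6 min
Total: 11 h 2 min + 3 h 32 min + 8 h 36 min + 4 h 7 min + 4 h 6 min = 31 h 23 min.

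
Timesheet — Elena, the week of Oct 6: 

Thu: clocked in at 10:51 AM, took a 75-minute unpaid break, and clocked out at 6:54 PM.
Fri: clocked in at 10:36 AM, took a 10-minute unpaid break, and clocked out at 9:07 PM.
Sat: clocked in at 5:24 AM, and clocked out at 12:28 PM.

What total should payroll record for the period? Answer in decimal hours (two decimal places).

24.22 hours

Thu: 10:51 AM–6:54 PM = 8 h 3 min; less 75 min break → 6 h 48 min
Fri: 10:36 AM–9:07 PM = 10 h 31 min; less 10 min break → 10 h 21 min
Sat: 5:24 AM–12:28 PM = 7 h 4 min
Total: 6 h 48 min + 10 h 21 min + 7 h 4 min = 24 h 13 min.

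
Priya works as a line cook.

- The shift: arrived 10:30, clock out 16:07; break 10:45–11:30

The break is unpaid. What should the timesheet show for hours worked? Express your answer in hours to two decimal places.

The shift: 10:30–16:07 = 5 h 37 min; less 45 min break → 4 h 52 min

4.87 hours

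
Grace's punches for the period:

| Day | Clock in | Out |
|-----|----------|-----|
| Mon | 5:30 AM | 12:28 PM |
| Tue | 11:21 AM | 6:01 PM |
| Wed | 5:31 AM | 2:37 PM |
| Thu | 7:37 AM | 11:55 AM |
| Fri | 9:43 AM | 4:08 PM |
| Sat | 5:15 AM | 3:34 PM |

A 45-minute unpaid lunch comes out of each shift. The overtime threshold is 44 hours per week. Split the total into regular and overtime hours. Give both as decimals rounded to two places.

Mon: 5:30 AM–12:28 PM = 6 h 58 min; less 45 min break → 6 h 13 min
Tue: 11:21 AM–6:01 PM = 6 h 40 min; less 45 min break → 5 h 55 min
Wed: 5:31 AM–2:37 PM = 9 h 6 min; less 45 min break → 8 h 21 min
Thu: 7:37 AM–11:55 AM = 4 h 18 min; less 45 min break → 3 h 33 min
Fri: 9:43 AM–4:08 PM = 6 h 25 min; less 45 min break → 5 h 40 min
Sat: 5:15 AM–3:34 PM = 10 h 19 min; less 45 min break → 9 h 34 min
Total worked: 39 h 16 min = 39.27 h.
Threshold 44 h → overtime 0 h 0 min, regular 39 h 16 min.

Regular 39.27 hours, overtime 0.00 hours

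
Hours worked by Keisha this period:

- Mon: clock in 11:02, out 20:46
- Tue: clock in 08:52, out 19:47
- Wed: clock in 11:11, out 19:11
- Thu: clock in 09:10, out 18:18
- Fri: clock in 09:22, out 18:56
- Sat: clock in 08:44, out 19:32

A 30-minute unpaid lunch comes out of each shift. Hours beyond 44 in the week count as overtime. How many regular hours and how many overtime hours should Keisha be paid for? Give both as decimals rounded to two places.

Mon: 11:02–20:46 = 9 h 44 min; less 30 min break → 9 h 14 min
Tue: 08:52–19:47 = 10 h 55 min; less 30 min break → 10 h 25 min
Wed: 11:11–19:11 = 8 h 0 min; less 30 min break → 7 h 30 min
Thu: 09:10–18:18 = 9 h 8 min; less 30 min break → 8 h 38 min
Fri: 09:22–18:56 = 9 h 34 min; less 30 min break → 9 h 4 min
Sat: 08:44–19:32 = 10 h 48 min; less 30 min break → 10 h 18 min
Total worked: 55 h 9 min = 55.15 h.
Threshold 44 h → overtime 11 h 9 min, regular 44 h 0 min.

Regular 44.00 hours, overtime 11.15 hours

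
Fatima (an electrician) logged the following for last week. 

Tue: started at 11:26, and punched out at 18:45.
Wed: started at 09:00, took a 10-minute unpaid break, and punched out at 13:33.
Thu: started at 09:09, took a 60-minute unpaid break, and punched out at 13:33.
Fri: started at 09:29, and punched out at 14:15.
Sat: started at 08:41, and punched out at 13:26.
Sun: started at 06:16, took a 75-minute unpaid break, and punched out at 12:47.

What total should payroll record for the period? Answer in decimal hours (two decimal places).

Tue: 11:26–18:45 = 7 h 19 min
Wed: 09:00–13:33 = 4 h 33 min; less 10 min break → 4 h 23 min
Thu: 09:09–13:33 = 4 h 24 min; less 60 min break → 3 h 24 min
Fri: 09:29–14:15 = 4 h 46 min
Sat: 08:41–13:26 = 4 h 45 min
Sun: 06:16–12:47 = 6 h 31 min; less 75 min break → 5 h 16 min
Total: 7 h 19 min + 4 h 23 min + 3 h 24 min + 4 h 46 min + 4 h 45 min + 5 h 16 min = 29 h 53 min.

29.88 hours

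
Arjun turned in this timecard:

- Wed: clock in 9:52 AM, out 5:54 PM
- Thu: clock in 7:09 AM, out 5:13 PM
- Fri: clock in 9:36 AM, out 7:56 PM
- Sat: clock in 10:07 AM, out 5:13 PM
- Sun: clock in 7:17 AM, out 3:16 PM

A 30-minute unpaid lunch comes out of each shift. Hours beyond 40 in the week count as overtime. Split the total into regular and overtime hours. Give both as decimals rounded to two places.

Wed: 9:52 AM–5:54 PM = 8 h 2 min; less 30 min break → 7 h 32 min
Thu: 7:09 AM–5:13 PM = 10 h 4 min; less 30 min break → 9 h 34 min
Fri: 9:36 AM–7:56 PM = 10 h 20 min; less 30 min break → 9 h 50 min
Sat: 10:07 AM–5:13 PM = 7 h 6 min; less 30 min break → 6 h 36 min
Sun: 7:17 AM–3:16 PM = 7 h 59 min; less 30 min break → 7 h 29 min
Total worked: 41 h 1 min = 41.02 h.
Threshold 40 h → overtime 1 h 1 min, regular 40 h 0 min.

Regular 40.00 hours, overtime 1.02 hours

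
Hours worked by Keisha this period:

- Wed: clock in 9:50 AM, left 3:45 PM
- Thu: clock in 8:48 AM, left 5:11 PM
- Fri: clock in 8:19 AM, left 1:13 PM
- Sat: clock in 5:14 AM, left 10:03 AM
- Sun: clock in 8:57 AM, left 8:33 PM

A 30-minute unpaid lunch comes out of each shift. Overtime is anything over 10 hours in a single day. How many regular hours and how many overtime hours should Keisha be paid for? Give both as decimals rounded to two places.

Wed: 9:50 AM–3:45 PM = 5 h 55 min; less 30 min break → 5 h 25 min
Thu: 8:48 AM–5:11 PM = 8 h 23 min; less 30 min break → 7 h 53 min
Fri: 8:19 AM–1:13 PM = 4 h 54 min; less 30 min break → 4 h 24 min
Sat: 5:14 AM–10:03 AM = 4 h 49 min; less 30 min break → 4 h 19 min
Sun: 8:57 AM–8:33 PM = 11 h 36 min; less 30 min break → 11 h 6 min
Wed reg 5 h 25 min / OT 0 h 0 min; Thu reg 7 h 53 min / OT 0 h 0 min; Fri reg 4 h 24 min / OT 0 h 0 min; Sat reg 4 h 19 min / OT 0 h 0 min; Sun reg 10 h 0 min / OT 1 h 6 min.
Totals: regular 32 h 1 min, overtime 1 h 6 min.

Regular 32.02 hours, overtime 1.10 hours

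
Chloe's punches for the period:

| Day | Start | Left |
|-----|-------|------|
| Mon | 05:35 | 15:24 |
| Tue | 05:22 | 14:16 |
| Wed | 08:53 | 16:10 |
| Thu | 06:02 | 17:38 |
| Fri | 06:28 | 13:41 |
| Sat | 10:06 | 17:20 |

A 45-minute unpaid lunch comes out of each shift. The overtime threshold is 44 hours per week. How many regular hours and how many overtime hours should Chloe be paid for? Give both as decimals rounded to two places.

Mon: 05:35–15:24 = 9 h 49 min; less 45 min break → 9 h 4 min
Tue: 05:22–14:16 = 8 h 54 min; less 45 min break → 8 h 9 min
Wed: 08:53–16:10 = 7 h 17 min; less 45 min break → 6 h 32 min
Thu: 06:02–17:38 = 11 h 36 min; less 45 min break → 10 h 51 min
Fri: 06:28–13:41 = 7 h 13 min; less 45 min break → 6 h 28 min
Sat: 10:06–17:20 = 7 h 14 min; less 45 min break → 6 h 29 min
Total worked: 47 h 33 min = 47.55 h.
Threshold 44 h → overtime 3 h 33 min, regular 44 h 0 min.

Regular 44.00 hours, overtime 3.55 hours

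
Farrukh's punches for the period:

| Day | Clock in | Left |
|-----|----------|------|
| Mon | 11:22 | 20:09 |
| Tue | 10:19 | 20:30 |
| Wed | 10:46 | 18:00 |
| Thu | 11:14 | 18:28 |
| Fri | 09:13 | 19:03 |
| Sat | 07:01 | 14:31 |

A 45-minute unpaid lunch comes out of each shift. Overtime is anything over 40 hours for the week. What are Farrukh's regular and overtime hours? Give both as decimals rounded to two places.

Regular 40.00 hours, overtime 6.27 hours

Mon: 11:22–20:09 = 8 h 47 min; less 45 min break → 8 h 2 min
Tue: 10:19–20:30 = 10 h 11 min; less 45 min break → 9 h 26 min
Wed: 10:46–18:00 = 7 h 14 min; less 45 min break → 6 h 29 min
Thu: 11:14–18:28 = 7 h 14 min; less 45 min break → 6 h 29 min
Fri: 09:13–19:03 = 9 h 50 min; less 45 min break → 9 h 5 min
Sat: 07:01–14:31 = 7 h 30 min; less 45 min break → 6 h 45 min
Total worked: 46 h 16 min = 46.27 h.
Threshold 40 h → overtime 6 h 16 min, regular 40 h 0 min.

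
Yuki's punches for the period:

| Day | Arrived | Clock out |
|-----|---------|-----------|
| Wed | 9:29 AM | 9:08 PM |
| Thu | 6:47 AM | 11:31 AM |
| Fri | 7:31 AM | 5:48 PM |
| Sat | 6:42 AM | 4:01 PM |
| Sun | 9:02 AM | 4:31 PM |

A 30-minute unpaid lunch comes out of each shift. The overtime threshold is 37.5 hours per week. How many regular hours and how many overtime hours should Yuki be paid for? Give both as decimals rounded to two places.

Regular 37.50 hours, overtime 3.47 hours

Wed: 9:29 AM–9:08 PM = 11 h 39 min; less 30 min break → 11 h 9 min
Thu: 6:47 AM–11:31 AM = 4 h 44 min; less 30 min break → 4 h 14 min
Fri: 7:31 AM–5:48 PM = 10 h 17 min; less 30 min break → 9 h 47 min
Sat: 6:42 AM–4:01 PM = 9 h 19 min; less 30 min break → 8 h 49 min
Sun: 9:02 AM–4:31 PM = 7 h 29 min; less 30 min break → 6 h 59 min
Total worked: 40 h 58 min = 40.97 h.
Threshold 37.5 h → overtime 3 h 28 min, regular 37 h 30 min.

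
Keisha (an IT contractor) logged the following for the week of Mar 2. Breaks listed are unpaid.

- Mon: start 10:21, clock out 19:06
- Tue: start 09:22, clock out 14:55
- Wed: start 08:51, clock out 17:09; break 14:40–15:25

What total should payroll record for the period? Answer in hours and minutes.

Mon: 10:21–19:06 = 8 h 45 min
Tue: 09:22–14:55 = 5 h 33 min
Wed: 08:51–17:09 = 8 h 18 min; less 45 min break → 7 h 33 min
Total: 8 h 45 min + 5 h 33 min + 7 h 33 min = 21 h 51 min.

21 h 51 min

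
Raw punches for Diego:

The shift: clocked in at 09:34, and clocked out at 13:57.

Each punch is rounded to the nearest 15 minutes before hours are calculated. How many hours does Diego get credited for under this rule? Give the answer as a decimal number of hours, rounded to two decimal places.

4.50 hours

The shift: in 09:34→09:30, out 13:57→14:00; 4 h 30 min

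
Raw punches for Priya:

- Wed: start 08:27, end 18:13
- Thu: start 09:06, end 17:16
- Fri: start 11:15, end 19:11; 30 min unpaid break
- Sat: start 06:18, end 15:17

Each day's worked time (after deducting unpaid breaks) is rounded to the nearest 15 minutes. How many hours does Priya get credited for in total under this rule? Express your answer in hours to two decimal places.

34.50 hours

Wed: 08:27–18:13 = 9 h 46 min → rounds to 9 h 45 min
Thu: 09:06–17:16 = 8 h 10 min → rounds to 8 h 15 min
Fri: 11:15–19:11 = 7 h 56 min − 30 min = 7 h 26 min → rounds to 7 h 30 min
Sat: 06:18–15:17 = 8 h 59 min → rounds to 9 h 0 min
Total credited: 34 h 30 min.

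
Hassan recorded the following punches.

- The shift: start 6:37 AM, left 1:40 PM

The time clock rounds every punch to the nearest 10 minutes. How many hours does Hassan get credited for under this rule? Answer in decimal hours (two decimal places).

The shift: in 6:37 AM→6:40 AM, out 1:40 PM→1:40 PM; 7 h 0 min

7.00 hours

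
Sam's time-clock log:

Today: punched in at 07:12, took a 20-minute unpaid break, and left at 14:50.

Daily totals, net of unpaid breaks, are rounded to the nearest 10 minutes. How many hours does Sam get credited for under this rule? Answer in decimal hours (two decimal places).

Today: 07:12–14:50 = 7 h 38 min − 20 min = 7 h 18 min → rounds to 7 h 20 min

7.33 hours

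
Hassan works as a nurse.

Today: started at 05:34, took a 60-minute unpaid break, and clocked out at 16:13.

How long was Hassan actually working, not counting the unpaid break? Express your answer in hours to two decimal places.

Today: 05:34–16:13 = 10 h 39 min; less 60 min break → 9 h 39 min

9.65 hours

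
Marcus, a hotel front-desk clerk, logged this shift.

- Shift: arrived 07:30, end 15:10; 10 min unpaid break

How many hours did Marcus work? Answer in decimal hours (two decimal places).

Shift: 07:30–15:10 = 7 h 40 min; less 10 min break → 7 h 30 min

7.50 hours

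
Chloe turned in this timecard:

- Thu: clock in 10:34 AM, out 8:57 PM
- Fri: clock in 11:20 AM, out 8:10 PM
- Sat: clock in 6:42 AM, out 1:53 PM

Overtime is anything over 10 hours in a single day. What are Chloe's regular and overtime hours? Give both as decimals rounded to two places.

Thu: 10:34 AM–8:57 PM = 10 h 23 min
Fri: 11:20 AM–8:10 PM = 8 h 50 min
Sat: 6:42 AM–1:53 PM = 7 h 11 min
Thu reg 10 h 0 min / OT 0 h 23 min; Fri reg 8 h 50 min / OT 0 h 0 min; Sat reg 7 h 11 min / OT 0 h 0 min.
Totals: regular 26 h 1 min, overtime 0 h 23 min.

Regular 26.02 hours, overtime 0.38 hours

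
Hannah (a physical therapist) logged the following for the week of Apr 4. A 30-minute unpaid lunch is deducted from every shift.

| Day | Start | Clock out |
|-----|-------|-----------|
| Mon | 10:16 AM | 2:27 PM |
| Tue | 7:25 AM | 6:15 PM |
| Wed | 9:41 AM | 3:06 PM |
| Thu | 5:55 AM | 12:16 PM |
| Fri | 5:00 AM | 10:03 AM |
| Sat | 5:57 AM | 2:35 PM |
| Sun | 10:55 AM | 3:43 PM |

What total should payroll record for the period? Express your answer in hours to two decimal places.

41.77 hours

Mon: 10:16 AM–2:27 PM = 4 h 11 min; less 30 min break → 3 h 41 min
Tue: 7:25 AM–6:15 PM = 10 h 50 min; less 30 min break → 10 h 20 min
Wed: 9:41 AM–3:06 PM = 5 h 25 min; less 30 min break → 4 h 55 min
Thu: 5:55 AM–12:16 PM = 6 h 21 min; less 30 min break → 5 h 51 min
Fri: 5:00 AM–10:03 AM = 5 h 3 min; less 30 min break → 4 h 33 min
Sat: 5:57 AM–2:35 PM = 8 h 38 min; less 30 min break → 8 h 8 min
Sun: 10:55 AM–3:43 PM = 4 h 48 min; less 30 min break → 4 h 18 min
Total: 3 h 41 min + 10 h 20 min + 4 h 55 min + 5 h 51 min + 4 h 33 min + 8 h 8 min + 4 h 18 min = 41 h 46 min.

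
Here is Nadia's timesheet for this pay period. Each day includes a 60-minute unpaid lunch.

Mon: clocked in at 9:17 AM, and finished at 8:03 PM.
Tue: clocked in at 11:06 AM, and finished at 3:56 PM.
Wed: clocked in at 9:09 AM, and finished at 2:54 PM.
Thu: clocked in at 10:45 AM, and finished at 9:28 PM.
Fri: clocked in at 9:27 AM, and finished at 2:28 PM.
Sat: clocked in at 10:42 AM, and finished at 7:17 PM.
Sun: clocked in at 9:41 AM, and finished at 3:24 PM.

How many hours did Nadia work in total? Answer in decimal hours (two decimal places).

44.38 hours

Mon: 9:17 AM–8:03 PM = 10 h 46 min; less 60 min break → 9 h 46 min
Tue: 11:06 AM–3:56 PM = 4 h 50 min; less 60 min break → 3 h 50 min
Wed: 9:09 AM–2:54 PM = 5 h 45 min; less 60 min break → 4 h 45 min
Thu: 10:45 AM–9:28 PM = 10 h 43 min; less 60 min break → 9 h 43 min
Fri: 9:27 AM–2:28 PM = 5 h 1 min; less 60 min break → 4 h 1 min
Sat: 10:42 AM–7:17 PM = 8 h 35 min; less 60 min break → 7 h 35 min
Sun: 9:41 AM–3:24 PM = 5 h 43 min; less 60 min break → 4 h 43 min
Total: 9 h 46 min + 3 h 50 min + 4 h 45 min + 9 h 43 min + 4 h 1 min + 7 h 35 min + 4 h 43 min = 44 h 23 min.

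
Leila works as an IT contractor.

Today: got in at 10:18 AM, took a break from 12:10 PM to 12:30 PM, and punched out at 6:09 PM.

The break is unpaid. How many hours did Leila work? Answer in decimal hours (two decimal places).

7.52 hours

Today: 10:18 AM–6:09 PM = 7 h 51 min; less 20 min break → 7 h 31 min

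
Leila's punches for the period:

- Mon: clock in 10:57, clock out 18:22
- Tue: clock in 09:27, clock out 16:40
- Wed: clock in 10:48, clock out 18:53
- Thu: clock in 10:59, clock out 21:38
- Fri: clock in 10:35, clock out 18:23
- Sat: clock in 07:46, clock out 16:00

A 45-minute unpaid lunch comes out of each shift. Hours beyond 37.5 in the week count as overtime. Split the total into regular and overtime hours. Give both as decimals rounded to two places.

Mon: 10:57–18:22 = 7 h 25 min; less 45 min break → 6 h 40 min
Tue: 09:27–16:40 = 7 h 13 min; less 45 min break → 6 h 28 min
Wed: 10:48–18:53 = 8 h 5 min; less 45 min break → 7 h 20 min
Thu: 10:59–21:38 = 10 h 39 min; less 45 min break → 9 h 54 min
Fri: 10:35–18:23 = 7 h 48 min; less 45 min break → 7 h 3 min
Sat: 07:46–16:00 = 8 h 14 min; less 45 min break → 7 h 29 min
Total worked: 44 h 54 min = 44.90 h.
Threshold 37.5 h → overtime 7 h 24 min, regular 37 h 30 min.

Regular 37.50 hours, overtime 7.40 hours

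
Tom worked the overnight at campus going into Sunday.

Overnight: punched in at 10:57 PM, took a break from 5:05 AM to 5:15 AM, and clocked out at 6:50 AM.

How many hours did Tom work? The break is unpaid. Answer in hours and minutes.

Overnight: 10:57 PM → midnight = 1 h 3 min; midnight → 6:50 AM = 6 h 50 min; span 7 h 53 min; less 10 min break → 7 h 43 min

7 h 43 min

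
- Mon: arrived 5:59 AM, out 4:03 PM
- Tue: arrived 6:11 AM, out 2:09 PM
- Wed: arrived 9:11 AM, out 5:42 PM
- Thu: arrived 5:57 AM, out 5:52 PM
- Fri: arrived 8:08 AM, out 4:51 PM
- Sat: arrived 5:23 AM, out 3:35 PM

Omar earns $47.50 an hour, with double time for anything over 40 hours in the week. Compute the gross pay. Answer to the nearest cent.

Mon: 5:59 AM–4:03 PM = 10 h 4 min
Tue: 6:11 AM–2:09 PM = 7 h 58 min
Wed: 9:11 AM–5:42 PM = 8 h 31 min
Thu: 5:57 AM–5:52 PM = 11 h 55 min
Fri: 8:08 AM–4:51 PM = 8 h 43 min
Sat: 5:23 AM–3:35 PM = 10 h 12 min
Total worked: 57 h 23 min = 3443 min.
Regular 40 h 0 min = 2400 min at $47.50/h; overtime 17 h 23 min = 1043 min at $95.00/h.
Pay = (2400 × $47.50 + 1043 × $95.00) ÷ 60 = $3551.42.

$3551.42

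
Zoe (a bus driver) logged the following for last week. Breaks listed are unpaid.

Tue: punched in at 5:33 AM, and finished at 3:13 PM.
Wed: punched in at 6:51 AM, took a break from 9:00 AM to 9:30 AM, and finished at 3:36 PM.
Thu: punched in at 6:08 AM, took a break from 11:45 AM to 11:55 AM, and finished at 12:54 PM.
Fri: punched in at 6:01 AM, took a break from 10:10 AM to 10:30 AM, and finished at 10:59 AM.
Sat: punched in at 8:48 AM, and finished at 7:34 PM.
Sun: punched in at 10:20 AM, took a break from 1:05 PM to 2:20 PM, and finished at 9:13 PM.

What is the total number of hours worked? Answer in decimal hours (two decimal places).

Tue: 5:33 AM–3:13 PM = 9 h 40 min
Wed: 6:51 AM–3:36 PM = 8 h 45 min; less 30 min break → 8 h 15 min
Thu: 6:08 AM–12:54 PM = 6 h 46 min; less 10 min break → 6 h 36 min
Fri: 6:01 AM–10:59 AM = 4 h 58 min; less 20 min break → 4 h 38 min
Sat: 8:48 AM–7:34 PM = 10 h 46 min
Sun: 10:20 AM–9:13 PM = 10 h 53 min; less 75 min break → 9 h 38 min
Total: 9 h 40 min + 8 h 15 min + 6 h 36 min + 4 h 38 min + 10 h 46 min + 9 h 38 min = 49 h 33 min.

49.55 hours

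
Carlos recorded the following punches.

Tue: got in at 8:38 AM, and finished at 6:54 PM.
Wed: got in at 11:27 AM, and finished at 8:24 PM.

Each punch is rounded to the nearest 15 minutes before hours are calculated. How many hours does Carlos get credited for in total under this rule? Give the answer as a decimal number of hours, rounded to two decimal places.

Tue: in 8:38 AM→8:45 AM, out 6:54 PM→7:00 PM; 10 h 15 min
Wed: in 11:27 AM→11:30 AM, out 8:24 PM→8:30 PM; 9 h 0 min
Total credited: 19 h 15 min.

19.25 hours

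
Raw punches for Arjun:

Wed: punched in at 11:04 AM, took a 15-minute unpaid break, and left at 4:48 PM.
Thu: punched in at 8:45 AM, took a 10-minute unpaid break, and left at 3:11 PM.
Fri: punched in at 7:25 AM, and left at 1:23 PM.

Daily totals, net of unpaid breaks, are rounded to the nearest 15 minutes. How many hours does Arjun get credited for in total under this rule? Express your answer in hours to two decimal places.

17.75 hours

Wed: 11:04 AM–4:48 PM = 5 h 44 min − 15 min = 5 h 29 min → rounds to 5 h 30 min
Thu: 8:45 AM–3:11 PM = 6 h 26 min − 10 min = 6 h 16 min → rounds to 6 h 15 min
Fri: 7:25 AM–1:23 PM = 5 h 58 min → rounds to 6 h 0 min
Total credited: 17 h 45 min.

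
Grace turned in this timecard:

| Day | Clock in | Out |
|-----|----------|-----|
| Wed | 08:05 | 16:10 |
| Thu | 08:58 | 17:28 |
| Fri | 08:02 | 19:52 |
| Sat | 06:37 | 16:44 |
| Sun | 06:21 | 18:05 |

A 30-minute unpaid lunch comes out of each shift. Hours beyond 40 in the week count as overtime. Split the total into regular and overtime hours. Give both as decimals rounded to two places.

Regular 40.00 hours, overtime 7.77 hours

Wed: 08:05–16:10 = 8 h 5 min; less 30 min break → 7 h 35 min
Thu: 08:58–17:28 = 8 h 30 min; less 30 min break → 8 h 0 min
Fri: 08:02–19:52 = 11 h 50 min; less 30 min break → 11 h 20 min
Sat: 06:37–16:44 = 10 h 7 min; less 30 min break → 9 h 37 min
Sun: 06:21–18:05 = 11 h 44 min; less 30 min break → 11 h 14 min
Total worked: 47 h 46 min = 47.77 h.
Threshold 40 h → overtime 7 h 46 min, regular 40 h 0 min.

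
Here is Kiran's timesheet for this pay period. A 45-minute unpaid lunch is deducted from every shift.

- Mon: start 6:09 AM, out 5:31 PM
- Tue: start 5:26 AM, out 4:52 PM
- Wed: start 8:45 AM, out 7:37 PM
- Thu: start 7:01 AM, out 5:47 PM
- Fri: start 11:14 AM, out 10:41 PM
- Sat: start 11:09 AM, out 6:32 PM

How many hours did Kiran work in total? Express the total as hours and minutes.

58 h 46 min

Mon: 6:09 AM–5:31 PM = 11 h 22 min; less 45 min break → 10 h 37 min
Tue: 5:26 AM–4:52 PM = 11 h 26 min; less 45 min break → 10 h 41 min
Wed: 8:45 AM–7:37 PM = 10 h 52 min; less 45 min break → 10 h 7 min
Thu: 7:01 AM–5:47 PM = 10 h 46 min; less 45 min break → 10 h 1 min
Fri: 11:14 AM–10:41 PM = 11 h 27 min; less 45 min break → 10 h 42 min
Sat: 11:09 AM–6:32 PM = 7 h 23 min; less 45 min break → 6 h 38 min
Total: 10 h 37 min + 10 h 41 min + 10 h 7 min + 10 h 1 min + 10 h 42 min + 6 h 38 min = 58 h 46 min.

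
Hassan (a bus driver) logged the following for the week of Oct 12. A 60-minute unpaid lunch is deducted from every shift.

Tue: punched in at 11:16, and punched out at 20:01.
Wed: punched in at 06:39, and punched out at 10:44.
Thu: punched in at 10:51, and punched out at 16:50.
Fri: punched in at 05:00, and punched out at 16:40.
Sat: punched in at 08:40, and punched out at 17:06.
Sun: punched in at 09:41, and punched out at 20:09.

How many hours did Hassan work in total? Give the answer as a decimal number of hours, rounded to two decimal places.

43.38 hours

Tue: 11:16–20:01 = 8 h 45 min; less 60 min break → 7 h 45 min
Wed: 06:39–10:44 = 4 h 5 min; less 60 min break → 3 h 5 min
Thu: 10:51–16:50 = 5 h 59 min; less 60 min break → 4 h 59 min
Fri: 05:00–16:40 = 11 h 40 min; less 60 min break → 10 h 40 min
Sat: 08:40–17:06 = 8 h 26 min; less 60 min break → 7 h 26 min
Sun: 09:41–20:09 = 10 h 28 min; less 60 min break → 9 h 28 min
Total: 7 h 45 min + 3 h 5 min + 4 h 59 min + 10 h 40 min + 7 h 26 min + 9 h 28 min = 43 h 23 min.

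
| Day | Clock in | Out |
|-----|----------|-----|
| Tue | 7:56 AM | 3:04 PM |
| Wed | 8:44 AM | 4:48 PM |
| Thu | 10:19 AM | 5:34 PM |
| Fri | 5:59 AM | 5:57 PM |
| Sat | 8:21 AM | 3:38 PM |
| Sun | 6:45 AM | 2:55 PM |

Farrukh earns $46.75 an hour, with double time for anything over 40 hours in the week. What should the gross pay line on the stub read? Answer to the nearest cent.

Tue: 7:56 AM–3:04 PM = 7 h 8 min
Wed: 8:44 AM–4:48 PM = 8 h 4 min
Thu: 10:19 AM–5:34 PM = 7 h 15 min
Fri: 5:59 AM–5:57 PM = 11 h 58 min
Sat: 8:21 AM–3:38 PM = 7 h 17 min
Sun: 6:45 AM–2:55 PM = 8 h 10 min
Total worked: 49 h 52 min = 2992 min.
Regular 40 h 0 min = 2400 min at $46.75/h; overtime 9 h 52 min = 592 min at $93.50/h.
Pay = (2400 × $46.75 + 592 × $93.50) ÷ 60 = $2792.53.

$2792.53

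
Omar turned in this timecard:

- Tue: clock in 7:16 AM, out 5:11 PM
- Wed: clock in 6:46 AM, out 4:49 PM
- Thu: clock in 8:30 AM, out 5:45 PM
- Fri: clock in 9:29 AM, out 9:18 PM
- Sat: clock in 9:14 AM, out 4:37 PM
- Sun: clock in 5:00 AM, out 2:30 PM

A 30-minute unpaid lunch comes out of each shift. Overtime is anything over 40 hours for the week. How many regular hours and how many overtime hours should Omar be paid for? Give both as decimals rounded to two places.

Regular 40.00 hours, overtime 14.92 hours

Tue: 7:16 AM–5:11 PM = 9 h 55 min; less 30 min break → 9 h 25 min
Wed: 6:46 AM–4:49 PM = 10 h 3 min; less 30 min break → 9 h 33 min
Thu: 8:30 AM–5:45 PM = 9 h 15 min; less 30 min break → 8 h 45 min
Fri: 9:29 AM–9:18 PM = 11 h 49 min; less 30 min break → 11 h 19 min
Sat: 9:14 AM–4:37 PM = 7 h 23 min; less 30 min break → 6 h 53 min
Sun: 5:00 AM–2:30 PM = 9 h 30 min; less 30 min break → 9 h 0 min
Total worked: 54 h 55 min = 54.92 h.
Threshold 40 h → overtime 14 h 55 min, regular 40 h 0 min.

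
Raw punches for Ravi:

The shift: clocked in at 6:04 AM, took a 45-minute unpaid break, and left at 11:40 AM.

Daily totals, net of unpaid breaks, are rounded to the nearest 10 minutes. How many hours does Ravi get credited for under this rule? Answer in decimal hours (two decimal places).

The shift: 6:04 AM–11:40 AM = 5 h 36 min − 45 min = 4 h 51 min → rounds to 4 h 50 min

4.83 hours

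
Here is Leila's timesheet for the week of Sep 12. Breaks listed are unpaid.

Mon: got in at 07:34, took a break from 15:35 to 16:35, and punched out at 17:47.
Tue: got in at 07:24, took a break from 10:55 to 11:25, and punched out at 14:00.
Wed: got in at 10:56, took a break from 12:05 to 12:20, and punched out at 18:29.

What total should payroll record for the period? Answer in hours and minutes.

Mon: 07:34–17:47 = 10 h 13 min; less 60 min break → 9 h 13 min
Tue: 07:24–14:00 = 6 h 36 min; less 30 min break → 6 h 6 min
Wed: 10:56–18:29 = 7 h 33 min; less 15 min break → 7 h 18 min
Total: 9 h 13 min + 6 h 6 min + 7 h 18 min = 22 h 37 min.

22 h 37 min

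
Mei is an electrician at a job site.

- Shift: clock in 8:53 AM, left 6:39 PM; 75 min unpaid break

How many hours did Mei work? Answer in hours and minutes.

Shift: 8:53 AM–6:39 PM = 9 h 46 min; less 75 min break → 8 h 31 min

8 h 31 min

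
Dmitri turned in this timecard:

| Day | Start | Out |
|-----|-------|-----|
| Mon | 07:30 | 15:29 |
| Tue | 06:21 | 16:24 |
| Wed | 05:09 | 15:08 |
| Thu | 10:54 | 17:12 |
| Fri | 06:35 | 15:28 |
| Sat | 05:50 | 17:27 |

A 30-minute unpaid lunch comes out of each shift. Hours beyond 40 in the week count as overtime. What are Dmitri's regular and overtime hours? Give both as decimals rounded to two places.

Mon: 07:30–15:29 = 7 h 59 min; less 30 min break → 7 h 29 min
Tue: 06:21–16:24 = 10 h 3 min; less 30 min break → 9 h 33 min
Wed: 05:09–15:08 = 9 h 59 min; less 30 min break → 9 h 29 min
Thu: 10:54–17:12 = 6 h 18 min; less 30 min break → 5 h 48 min
Fri: 06:35–15:28 = 8 h 53 min; less 30 min break → 8 h 23 min
Sat: 05:50–17:27 = 11 h 37 min; less 30 min break → 11 h 7 min
Total worked: 51 h 49 min = 51.82 h.
Threshold 40 h → overtime 11 h 49 min, regular 40 h 0 min.

Regular 40.00 hours, overtime 11.82 hours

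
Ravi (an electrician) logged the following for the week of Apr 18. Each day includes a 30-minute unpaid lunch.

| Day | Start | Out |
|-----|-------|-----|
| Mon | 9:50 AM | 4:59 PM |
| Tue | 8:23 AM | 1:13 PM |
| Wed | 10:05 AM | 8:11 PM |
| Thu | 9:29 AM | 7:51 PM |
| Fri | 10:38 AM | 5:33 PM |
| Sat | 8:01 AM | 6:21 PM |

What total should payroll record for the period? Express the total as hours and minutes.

Mon: 9:50 AM–4:59 PM = 7 h 9 min; less 30 min break → 6 h 39 min
Tue: 8:23 AM–1:13 PM = 4 h 50 min; less 30 min break → 4 h 20 min
Wed: 10:05 AM–8:11 PM = 10 h 6 min; less 30 min break → 9 h 36 min
Thu: 9:29 AM–7:51 PM = 10 h 22 min; less 30 min break → 9 h 52 min
Fri: 10:38 AM–5:33 PM = 6 h 55 min; less 30 min break → 6 h 25 min
Sat: 8:01 AM–6:21 PM = 10 h 20 min; less 30 min break → 9 h 50 min
Total: 6 h 39 min + 4 h 20 min + 9 h 36 min + 9 h 52 min + 6 h 25 min + 9 h 50 min = 46 h 42 min.

46 h 42 min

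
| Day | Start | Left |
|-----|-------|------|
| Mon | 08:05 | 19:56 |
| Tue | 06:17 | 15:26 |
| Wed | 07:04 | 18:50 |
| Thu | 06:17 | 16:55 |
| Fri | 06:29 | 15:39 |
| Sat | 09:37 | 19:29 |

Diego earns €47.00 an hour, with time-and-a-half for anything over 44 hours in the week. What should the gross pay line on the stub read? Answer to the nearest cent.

€3367.55

Mon: 08:05–19:56 = 11 h 51 min
Tue: 06:17–15:26 = 9 h 9 min
Wed: 07:04–18:50 = 11 h 46 min
Thu: 06:17–16:55 = 10 h 38 min
Fri: 06:29–15:39 = 9 h 10 min
Sat: 09:37–19:29 = 9 h 52 min
Total worked: 62 h 26 min = 3746 min.
Regular 44 h 0 min = 2640 min at €47.00/h; overtime 18 h 26 min = 1106 min at €70.50/h.
Pay = (2640 × €47.00 + 1106 × €70.50) ÷ 60 = €3367.55.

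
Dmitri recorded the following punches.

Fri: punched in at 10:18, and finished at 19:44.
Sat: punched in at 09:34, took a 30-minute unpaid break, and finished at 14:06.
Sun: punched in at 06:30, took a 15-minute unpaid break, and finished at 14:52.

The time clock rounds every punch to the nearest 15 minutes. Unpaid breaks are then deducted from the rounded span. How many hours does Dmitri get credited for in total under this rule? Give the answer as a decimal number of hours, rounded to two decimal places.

21.50 hours

Fri: in 10:18→10:15, out 19:44→19:45; 9 h 30 min
Sat: in 09:34→09:30, out 14:06→14:00; 4 h 30 min − 30 min = 4 h 0 min
Sun: in 06:30→06:30, out 14:52→14:45; 8 h 15 min − 15 min = 8 h 0 min
Total credited: 21 h 30 min.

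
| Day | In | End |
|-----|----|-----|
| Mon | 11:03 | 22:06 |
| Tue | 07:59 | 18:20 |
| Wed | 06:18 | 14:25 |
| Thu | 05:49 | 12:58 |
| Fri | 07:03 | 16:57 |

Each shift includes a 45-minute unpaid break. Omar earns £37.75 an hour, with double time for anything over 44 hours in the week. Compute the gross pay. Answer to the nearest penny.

Mon: 11:03–22:06 = 11 h 3 min; less 45 min break → 10 h 18 min
Tue: 07:59–18:20 = 10 h 21 min; less 45 min break → 9 h 36 min
Wed: 06:18–14:25 = 8 h 7 min; less 45 min break → 7 h 22 min
Thu: 05:49–12:58 = 7 h 9 min; less 45 min break → 6 h 24 min
Fri: 07:03–16:57 = 9 h 54 min; less 45 min break → 9 h 9 min
Total worked: 42 h 49 min = 2569 min.
Regular 42 h 49 min = 2569 min at £37.75/h; overtime 0 h 0 min = 0 min at £75.50/h.
Pay = (2569 × £37.75 + 0 × £75.50) ÷ 60 = £1616.33.

£1616.33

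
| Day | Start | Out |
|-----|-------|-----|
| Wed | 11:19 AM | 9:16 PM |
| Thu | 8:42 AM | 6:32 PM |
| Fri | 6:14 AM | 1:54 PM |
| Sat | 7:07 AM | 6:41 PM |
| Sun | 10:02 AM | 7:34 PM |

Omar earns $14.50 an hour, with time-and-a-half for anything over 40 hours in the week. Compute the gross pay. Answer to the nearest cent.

$765.96

Wed: 11:19 AM–9:16 PM = 9 h 57 min
Thu: 8:42 AM–6:32 PM = 9 h 50 min
Fri: 6:14 AM–1:54 PM = 7 h 40 min
Sat: 7:07 AM–6:41 PM = 11 h 34 min
Sun: 10:02 AM–7:34 PM = 9 h 32 min
Total worked: 48 h 33 min = 2913 min.
Regular 40 h 0 min = 2400 min at $14.50/h; overtime 8 h 33 min = 513 min at $21.75/h.
Pay = (2400 × $14.50 + 513 × $21.75) ÷ 60 = $765.96.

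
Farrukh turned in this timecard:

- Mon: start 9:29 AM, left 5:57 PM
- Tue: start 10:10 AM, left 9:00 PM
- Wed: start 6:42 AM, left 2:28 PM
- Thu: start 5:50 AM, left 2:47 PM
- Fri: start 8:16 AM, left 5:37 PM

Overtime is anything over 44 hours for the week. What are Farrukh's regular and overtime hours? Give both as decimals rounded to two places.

Mon: 9:29 AM–5:57 PM = 8 h 28 min
Tue: 10:10 AM–9:00 PM = 10 h 50 min
Wed: 6:42 AM–2:28 PM = 7 h 46 min
Thu: 5:50 AM–2:47 PM = 8 h 57 min
Fri: 8:16 AM–5:37 PM = 9 h 21 min
Total worked: 45 h 22 min = 45.37 h.
Threshold 44 h → overtime 1 h 22 min, regular 44 h 0 min.

Regular 44.00 hours, overtime 1.37 hours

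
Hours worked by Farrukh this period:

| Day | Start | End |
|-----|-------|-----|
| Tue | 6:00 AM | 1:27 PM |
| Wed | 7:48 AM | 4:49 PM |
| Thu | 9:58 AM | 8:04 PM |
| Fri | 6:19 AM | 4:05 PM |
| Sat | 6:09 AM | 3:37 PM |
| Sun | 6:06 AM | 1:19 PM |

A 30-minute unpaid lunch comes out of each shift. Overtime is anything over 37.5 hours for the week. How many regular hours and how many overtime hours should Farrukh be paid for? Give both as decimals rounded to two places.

Regular 37.50 hours, overtime 12.52 hours

Tue: 6:00 AM–1:27 PM = 7 h 27 min; less 30 min break → 6 h 57 min
Wed: 7:48 AM–4:49 PM = 9 h 1 min; less 30 min break → 8 h 31 min
Thu: 9:58 AM–8:04 PM = 10 h 6 min; less 30 min break → 9 h 36 min
Fri: 6:19 AM–4:05 PM = 9 h 46 min; less 30 min break → 9 h 16 min
Sat: 6:09 AM–3:37 PM = 9 h 28 min; less 30 min break → 8 h 58 min
Sun: 6:06 AM–1:19 PM = 7 h 13 min; less 30 min break → 6 h 43 min
Total worked: 50 h 1 min = 50.02 h.
Threshold 37.5 h → overtime 12 h 31 min, regular 37 h 30 min.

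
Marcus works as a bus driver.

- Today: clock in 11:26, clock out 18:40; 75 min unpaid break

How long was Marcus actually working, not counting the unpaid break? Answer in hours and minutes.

5 h 59 min

Today: 11:26–18:40 = 7 h 14 min; less 75 min break → 5 h 59 min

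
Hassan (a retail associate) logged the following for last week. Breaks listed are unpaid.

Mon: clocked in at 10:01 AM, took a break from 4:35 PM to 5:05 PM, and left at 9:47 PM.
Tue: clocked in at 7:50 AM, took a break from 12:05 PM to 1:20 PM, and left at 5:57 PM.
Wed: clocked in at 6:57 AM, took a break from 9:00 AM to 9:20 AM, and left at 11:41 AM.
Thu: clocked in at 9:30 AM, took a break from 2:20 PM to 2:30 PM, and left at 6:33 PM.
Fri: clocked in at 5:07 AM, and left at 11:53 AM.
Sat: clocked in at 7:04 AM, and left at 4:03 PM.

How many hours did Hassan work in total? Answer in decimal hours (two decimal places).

49.17 hours

Mon: 10:01 AM–9:47 PM = 11 h 46 min; less 30 min break → 11 h 16 min
Tue: 7:50 AM–5:57 PM = 10 h 7 min; less 75 min break → 8 h 52 min
Wed: 6:57 AM–11:41 AM = 4 h 44 min; less 20 min break → 4 h 24 min
Thu: 9:30 AM–6:33 PM = 9 h 3 min; less 10 min break → 8 h 53 min
Fri: 5:07 AM–11:53 AM = 6 h 46 min
Sat: 7:04 AM–4:03 PM = 8 h 59 min
Total: 11 h 16 min + 8 h 52 min + 4 h 24 min + 8 h 53 min + 6 h 46 min + 8 h 59 min = 49 h 10 min.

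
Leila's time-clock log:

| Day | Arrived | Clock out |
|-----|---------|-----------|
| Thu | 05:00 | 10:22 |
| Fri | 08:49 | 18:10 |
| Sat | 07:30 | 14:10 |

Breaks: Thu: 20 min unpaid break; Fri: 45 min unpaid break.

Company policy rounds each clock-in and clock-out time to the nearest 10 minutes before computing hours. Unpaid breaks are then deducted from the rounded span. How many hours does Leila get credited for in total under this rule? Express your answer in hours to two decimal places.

20.25 hours

Thu: in 05:00→05:00, out 10:22→10:20; 5 h 20 min − 20 min = 5 h 0 min
Fri: in 08:49→08:50, out 18:10→18:10; 9 h 20 min − 45 min = 8 h 35 min
Sat: in 07:30→07:30, out 14:10→14:10; 6 h 40 min
Total credited: 20 h 15 min.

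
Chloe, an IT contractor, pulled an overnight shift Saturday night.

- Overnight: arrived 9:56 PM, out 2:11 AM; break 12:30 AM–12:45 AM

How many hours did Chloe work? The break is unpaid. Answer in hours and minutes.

Overnight: 9:56 PM → midnight = 2 h 4 min; midnight → 2:11 AM = 2 h 11 min; span 4 h 15 min; less 15 min break → 4 h 0 min

4 h 0 min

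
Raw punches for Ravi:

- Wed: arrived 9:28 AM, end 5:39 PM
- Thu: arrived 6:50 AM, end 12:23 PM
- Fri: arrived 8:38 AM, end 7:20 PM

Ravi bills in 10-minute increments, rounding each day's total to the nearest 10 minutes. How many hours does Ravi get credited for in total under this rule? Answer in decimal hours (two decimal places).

Wed: 9:28 AM–5:39 PM = 8 h 11 min → rounds to 8 h 10 min
Thu: 6:50 AM–12:23 PM = 5 h 33 min → rounds to 5 h 30 min
Fri: 8:38 AM–7:20 PM = 10 h 42 min → rounds to 10 h 40 min
Total credited: 24 h 20 min.

24.33 hours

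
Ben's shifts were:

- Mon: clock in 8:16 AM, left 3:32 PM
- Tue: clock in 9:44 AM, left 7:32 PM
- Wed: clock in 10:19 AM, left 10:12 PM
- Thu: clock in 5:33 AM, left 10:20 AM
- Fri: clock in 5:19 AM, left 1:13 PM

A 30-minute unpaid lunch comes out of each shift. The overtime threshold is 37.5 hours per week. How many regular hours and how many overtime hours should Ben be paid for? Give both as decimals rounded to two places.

Regular 37.50 hours, overtime 1.63 hours

Mon: 8:16 AM–3:32 PM = 7 h 16 min; less 30 min break → 6 h 46 min
Tue: 9:44 AM–7:32 PM = 9 h 48 min; less 30 min break → 9 h 18 min
Wed: 10:19 AM–10:12 PM = 11 h 53 min; less 30 min break → 11 h 23 min
Thu: 5:33 AM–10:20 AM = 4 h 47 min; less 30 min break → 4 h 17 min
Fri: 5:19 AM–1:13 PM = 7 h 54 min; less 30 min break → 7 h 24 min
Total worked: 39 h 8 min = 39.13 h.
Threshold 37.5 h → overtime 1 h 38 min, regular 37 h 30 min.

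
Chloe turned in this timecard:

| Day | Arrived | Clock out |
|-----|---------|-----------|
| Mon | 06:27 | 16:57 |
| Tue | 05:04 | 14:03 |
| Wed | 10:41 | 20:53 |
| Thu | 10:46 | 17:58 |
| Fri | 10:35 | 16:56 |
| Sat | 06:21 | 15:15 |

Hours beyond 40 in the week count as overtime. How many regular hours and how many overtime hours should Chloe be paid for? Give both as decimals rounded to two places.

Regular 40.00 hours, overtime 12.13 hours

Mon: 06:27–16:57 = 10 h 30 min
Tue: 05:04–14:03 = 8 h 59 min
Wed: 10:41–20:53 = 10 h 12 min
Thu: 10:46–17:58 = 7 h 12 min
Fri: 10:35–16:56 = 6 h 21 min
Sat: 06:21–15:15 = 8 h 54 min
Total worked: 52 h 8 min = 52.13 h.
Threshold 40 h → overtime 12 h 8 min, regular 40 h 0 min.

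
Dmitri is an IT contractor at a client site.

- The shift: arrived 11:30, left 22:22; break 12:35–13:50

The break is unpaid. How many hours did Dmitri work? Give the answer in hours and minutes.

The shift: 11:30–22:22 = 10 h 52 min; less 75 min break → 9 h 37 min

9 h 37 min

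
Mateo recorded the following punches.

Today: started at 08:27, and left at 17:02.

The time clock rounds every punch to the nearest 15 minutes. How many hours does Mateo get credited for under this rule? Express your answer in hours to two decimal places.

Today: in 08:27→08:30, out 17:02→17:00; 8 h 30 min

8.50 hours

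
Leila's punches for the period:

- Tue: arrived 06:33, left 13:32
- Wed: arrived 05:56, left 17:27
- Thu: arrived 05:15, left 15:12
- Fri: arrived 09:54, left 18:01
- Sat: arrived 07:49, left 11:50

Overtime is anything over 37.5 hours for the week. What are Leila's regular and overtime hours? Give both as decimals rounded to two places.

Tue: 06:33–13:32 = 6 h 59 min
Wed: 05:56–17:27 = 11 h 31 min
Thu: 05:15–15:12 = 9 h 57 min
Fri: 09:54–18:01 = 8 h 7 min
Sat: 07:49–11:50 = 4 h 1 min
Total worked: 40 h 35 min = 40.58 h.
Threshold 37.5 h → overtime 3 h 5 min, regular 37 h 30 min.

Regular 37.50 hours, overtime 3.08 hours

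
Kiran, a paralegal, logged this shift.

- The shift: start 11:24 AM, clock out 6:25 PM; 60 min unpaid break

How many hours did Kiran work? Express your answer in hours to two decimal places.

The shift: 11:24 AM–6:25 PM = 7 h 1 min; less 60 min break → 6 h 1 min

6.02 hours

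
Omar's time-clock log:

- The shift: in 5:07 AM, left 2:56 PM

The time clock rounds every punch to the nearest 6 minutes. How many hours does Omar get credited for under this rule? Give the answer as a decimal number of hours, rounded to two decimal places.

The shift: in 5:07 AM→5:06 AM, out 2:56 PM→2:54 PM; 9 h 48 min

9.80 hours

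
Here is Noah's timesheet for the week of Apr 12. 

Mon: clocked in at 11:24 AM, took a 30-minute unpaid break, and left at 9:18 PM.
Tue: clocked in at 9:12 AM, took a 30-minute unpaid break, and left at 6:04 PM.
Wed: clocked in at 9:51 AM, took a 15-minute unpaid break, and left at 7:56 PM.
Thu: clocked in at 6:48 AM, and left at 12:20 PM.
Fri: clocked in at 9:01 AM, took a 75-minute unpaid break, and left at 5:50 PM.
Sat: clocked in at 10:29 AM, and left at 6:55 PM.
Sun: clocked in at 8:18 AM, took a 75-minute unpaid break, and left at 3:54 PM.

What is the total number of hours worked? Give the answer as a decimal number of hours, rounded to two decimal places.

55.48 hours

Mon: 11:24 AM–9:18 PM = 9 h 54 min; less 30 min break → 9 h 24 min
Tue: 9:12 AM–6:04 PM = 8 h 52 min; less 30 min break → 8 h 22 min
Wed: 9:51 AM–7:56 PM = 10 h 5 min; less 15 min break → 9 h 50 min
Thu: 6:48 AM–12:20 PM = 5 h 32 min
Fri: 9:01 AM–5:50 PM = 8 h 49 min; less 75 min break → 7 h 34 min
Sat: 10:29 AM–6:55 PM = 8 h 26 min
Sun: 8:18 AM–3:54 PM = 7 h 36 min; less 75 min break → 6 h 21 min
Total: 9 h 24 min + 8 h 22 min + 9 h 50 min + 5 h 32 min + 7 h 34 min + 8 h 26 min + 6 h 21 min = 55 h 29 min.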